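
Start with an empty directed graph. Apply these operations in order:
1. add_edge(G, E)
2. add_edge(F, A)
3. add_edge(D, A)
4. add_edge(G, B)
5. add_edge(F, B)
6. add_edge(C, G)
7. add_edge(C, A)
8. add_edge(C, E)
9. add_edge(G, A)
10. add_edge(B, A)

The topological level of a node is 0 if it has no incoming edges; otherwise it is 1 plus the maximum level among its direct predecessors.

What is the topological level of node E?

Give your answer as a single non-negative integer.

Answer: 2

Derivation:
Op 1: add_edge(G, E). Edges now: 1
Op 2: add_edge(F, A). Edges now: 2
Op 3: add_edge(D, A). Edges now: 3
Op 4: add_edge(G, B). Edges now: 4
Op 5: add_edge(F, B). Edges now: 5
Op 6: add_edge(C, G). Edges now: 6
Op 7: add_edge(C, A). Edges now: 7
Op 8: add_edge(C, E). Edges now: 8
Op 9: add_edge(G, A). Edges now: 9
Op 10: add_edge(B, A). Edges now: 10
Compute levels (Kahn BFS):
  sources (in-degree 0): C, D, F
  process C: level=0
    C->A: in-degree(A)=4, level(A)>=1
    C->E: in-degree(E)=1, level(E)>=1
    C->G: in-degree(G)=0, level(G)=1, enqueue
  process D: level=0
    D->A: in-degree(A)=3, level(A)>=1
  process F: level=0
    F->A: in-degree(A)=2, level(A)>=1
    F->B: in-degree(B)=1, level(B)>=1
  process G: level=1
    G->A: in-degree(A)=1, level(A)>=2
    G->B: in-degree(B)=0, level(B)=2, enqueue
    G->E: in-degree(E)=0, level(E)=2, enqueue
  process B: level=2
    B->A: in-degree(A)=0, level(A)=3, enqueue
  process E: level=2
  process A: level=3
All levels: A:3, B:2, C:0, D:0, E:2, F:0, G:1
level(E) = 2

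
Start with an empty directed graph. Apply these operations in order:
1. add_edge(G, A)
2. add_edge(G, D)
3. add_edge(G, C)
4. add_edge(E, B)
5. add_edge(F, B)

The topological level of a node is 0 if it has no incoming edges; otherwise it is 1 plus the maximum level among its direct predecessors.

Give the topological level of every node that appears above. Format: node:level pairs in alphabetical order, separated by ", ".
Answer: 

Op 1: add_edge(G, A). Edges now: 1
Op 2: add_edge(G, D). Edges now: 2
Op 3: add_edge(G, C). Edges now: 3
Op 4: add_edge(E, B). Edges now: 4
Op 5: add_edge(F, B). Edges now: 5
Compute levels (Kahn BFS):
  sources (in-degree 0): E, F, G
  process E: level=0
    E->B: in-degree(B)=1, level(B)>=1
  process F: level=0
    F->B: in-degree(B)=0, level(B)=1, enqueue
  process G: level=0
    G->A: in-degree(A)=0, level(A)=1, enqueue
    G->C: in-degree(C)=0, level(C)=1, enqueue
    G->D: in-degree(D)=0, level(D)=1, enqueue
  process B: level=1
  process A: level=1
  process C: level=1
  process D: level=1
All levels: A:1, B:1, C:1, D:1, E:0, F:0, G:0

Answer: A:1, B:1, C:1, D:1, E:0, F:0, G:0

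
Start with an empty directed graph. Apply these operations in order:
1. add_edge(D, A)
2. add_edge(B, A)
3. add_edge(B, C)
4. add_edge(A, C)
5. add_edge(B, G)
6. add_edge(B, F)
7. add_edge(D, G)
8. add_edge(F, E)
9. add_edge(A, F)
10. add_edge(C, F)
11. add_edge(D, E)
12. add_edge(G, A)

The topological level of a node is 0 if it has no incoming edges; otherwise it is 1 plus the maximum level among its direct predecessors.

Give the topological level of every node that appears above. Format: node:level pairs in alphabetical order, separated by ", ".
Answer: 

Answer: A:2, B:0, C:3, D:0, E:5, F:4, G:1

Derivation:
Op 1: add_edge(D, A). Edges now: 1
Op 2: add_edge(B, A). Edges now: 2
Op 3: add_edge(B, C). Edges now: 3
Op 4: add_edge(A, C). Edges now: 4
Op 5: add_edge(B, G). Edges now: 5
Op 6: add_edge(B, F). Edges now: 6
Op 7: add_edge(D, G). Edges now: 7
Op 8: add_edge(F, E). Edges now: 8
Op 9: add_edge(A, F). Edges now: 9
Op 10: add_edge(C, F). Edges now: 10
Op 11: add_edge(D, E). Edges now: 11
Op 12: add_edge(G, A). Edges now: 12
Compute levels (Kahn BFS):
  sources (in-degree 0): B, D
  process B: level=0
    B->A: in-degree(A)=2, level(A)>=1
    B->C: in-degree(C)=1, level(C)>=1
    B->F: in-degree(F)=2, level(F)>=1
    B->G: in-degree(G)=1, level(G)>=1
  process D: level=0
    D->A: in-degree(A)=1, level(A)>=1
    D->E: in-degree(E)=1, level(E)>=1
    D->G: in-degree(G)=0, level(G)=1, enqueue
  process G: level=1
    G->A: in-degree(A)=0, level(A)=2, enqueue
  process A: level=2
    A->C: in-degree(C)=0, level(C)=3, enqueue
    A->F: in-degree(F)=1, level(F)>=3
  process C: level=3
    C->F: in-degree(F)=0, level(F)=4, enqueue
  process F: level=4
    F->E: in-degree(E)=0, level(E)=5, enqueue
  process E: level=5
All levels: A:2, B:0, C:3, D:0, E:5, F:4, G:1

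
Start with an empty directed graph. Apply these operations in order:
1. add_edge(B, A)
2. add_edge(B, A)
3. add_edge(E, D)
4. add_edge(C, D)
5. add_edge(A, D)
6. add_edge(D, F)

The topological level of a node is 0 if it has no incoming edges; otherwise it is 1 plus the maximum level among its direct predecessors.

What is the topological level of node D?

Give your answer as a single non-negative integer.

Answer: 2

Derivation:
Op 1: add_edge(B, A). Edges now: 1
Op 2: add_edge(B, A) (duplicate, no change). Edges now: 1
Op 3: add_edge(E, D). Edges now: 2
Op 4: add_edge(C, D). Edges now: 3
Op 5: add_edge(A, D). Edges now: 4
Op 6: add_edge(D, F). Edges now: 5
Compute levels (Kahn BFS):
  sources (in-degree 0): B, C, E
  process B: level=0
    B->A: in-degree(A)=0, level(A)=1, enqueue
  process C: level=0
    C->D: in-degree(D)=2, level(D)>=1
  process E: level=0
    E->D: in-degree(D)=1, level(D)>=1
  process A: level=1
    A->D: in-degree(D)=0, level(D)=2, enqueue
  process D: level=2
    D->F: in-degree(F)=0, level(F)=3, enqueue
  process F: level=3
All levels: A:1, B:0, C:0, D:2, E:0, F:3
level(D) = 2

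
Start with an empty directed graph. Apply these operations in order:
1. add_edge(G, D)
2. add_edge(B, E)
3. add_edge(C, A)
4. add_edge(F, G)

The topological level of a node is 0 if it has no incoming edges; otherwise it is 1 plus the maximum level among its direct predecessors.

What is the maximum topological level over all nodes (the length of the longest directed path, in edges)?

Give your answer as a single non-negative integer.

Answer: 2

Derivation:
Op 1: add_edge(G, D). Edges now: 1
Op 2: add_edge(B, E). Edges now: 2
Op 3: add_edge(C, A). Edges now: 3
Op 4: add_edge(F, G). Edges now: 4
Compute levels (Kahn BFS):
  sources (in-degree 0): B, C, F
  process B: level=0
    B->E: in-degree(E)=0, level(E)=1, enqueue
  process C: level=0
    C->A: in-degree(A)=0, level(A)=1, enqueue
  process F: level=0
    F->G: in-degree(G)=0, level(G)=1, enqueue
  process E: level=1
  process A: level=1
  process G: level=1
    G->D: in-degree(D)=0, level(D)=2, enqueue
  process D: level=2
All levels: A:1, B:0, C:0, D:2, E:1, F:0, G:1
max level = 2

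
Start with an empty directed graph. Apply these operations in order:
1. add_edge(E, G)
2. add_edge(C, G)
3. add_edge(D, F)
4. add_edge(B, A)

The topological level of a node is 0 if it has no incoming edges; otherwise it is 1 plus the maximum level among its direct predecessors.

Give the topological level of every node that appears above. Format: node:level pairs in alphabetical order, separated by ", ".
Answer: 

Answer: A:1, B:0, C:0, D:0, E:0, F:1, G:1

Derivation:
Op 1: add_edge(E, G). Edges now: 1
Op 2: add_edge(C, G). Edges now: 2
Op 3: add_edge(D, F). Edges now: 3
Op 4: add_edge(B, A). Edges now: 4
Compute levels (Kahn BFS):
  sources (in-degree 0): B, C, D, E
  process B: level=0
    B->A: in-degree(A)=0, level(A)=1, enqueue
  process C: level=0
    C->G: in-degree(G)=1, level(G)>=1
  process D: level=0
    D->F: in-degree(F)=0, level(F)=1, enqueue
  process E: level=0
    E->G: in-degree(G)=0, level(G)=1, enqueue
  process A: level=1
  process F: level=1
  process G: level=1
All levels: A:1, B:0, C:0, D:0, E:0, F:1, G:1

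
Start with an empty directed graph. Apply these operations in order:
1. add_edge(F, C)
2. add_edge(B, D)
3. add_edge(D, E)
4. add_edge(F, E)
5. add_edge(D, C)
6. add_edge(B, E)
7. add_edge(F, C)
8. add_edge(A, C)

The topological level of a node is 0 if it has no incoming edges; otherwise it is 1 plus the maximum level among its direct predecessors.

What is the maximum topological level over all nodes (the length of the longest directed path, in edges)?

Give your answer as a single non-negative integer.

Op 1: add_edge(F, C). Edges now: 1
Op 2: add_edge(B, D). Edges now: 2
Op 3: add_edge(D, E). Edges now: 3
Op 4: add_edge(F, E). Edges now: 4
Op 5: add_edge(D, C). Edges now: 5
Op 6: add_edge(B, E). Edges now: 6
Op 7: add_edge(F, C) (duplicate, no change). Edges now: 6
Op 8: add_edge(A, C). Edges now: 7
Compute levels (Kahn BFS):
  sources (in-degree 0): A, B, F
  process A: level=0
    A->C: in-degree(C)=2, level(C)>=1
  process B: level=0
    B->D: in-degree(D)=0, level(D)=1, enqueue
    B->E: in-degree(E)=2, level(E)>=1
  process F: level=0
    F->C: in-degree(C)=1, level(C)>=1
    F->E: in-degree(E)=1, level(E)>=1
  process D: level=1
    D->C: in-degree(C)=0, level(C)=2, enqueue
    D->E: in-degree(E)=0, level(E)=2, enqueue
  process C: level=2
  process E: level=2
All levels: A:0, B:0, C:2, D:1, E:2, F:0
max level = 2

Answer: 2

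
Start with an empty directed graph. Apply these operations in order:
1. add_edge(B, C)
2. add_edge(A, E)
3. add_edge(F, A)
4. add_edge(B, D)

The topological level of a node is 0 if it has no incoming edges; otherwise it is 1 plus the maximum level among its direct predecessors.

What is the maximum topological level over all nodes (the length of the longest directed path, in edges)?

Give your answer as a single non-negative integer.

Answer: 2

Derivation:
Op 1: add_edge(B, C). Edges now: 1
Op 2: add_edge(A, E). Edges now: 2
Op 3: add_edge(F, A). Edges now: 3
Op 4: add_edge(B, D). Edges now: 4
Compute levels (Kahn BFS):
  sources (in-degree 0): B, F
  process B: level=0
    B->C: in-degree(C)=0, level(C)=1, enqueue
    B->D: in-degree(D)=0, level(D)=1, enqueue
  process F: level=0
    F->A: in-degree(A)=0, level(A)=1, enqueue
  process C: level=1
  process D: level=1
  process A: level=1
    A->E: in-degree(E)=0, level(E)=2, enqueue
  process E: level=2
All levels: A:1, B:0, C:1, D:1, E:2, F:0
max level = 2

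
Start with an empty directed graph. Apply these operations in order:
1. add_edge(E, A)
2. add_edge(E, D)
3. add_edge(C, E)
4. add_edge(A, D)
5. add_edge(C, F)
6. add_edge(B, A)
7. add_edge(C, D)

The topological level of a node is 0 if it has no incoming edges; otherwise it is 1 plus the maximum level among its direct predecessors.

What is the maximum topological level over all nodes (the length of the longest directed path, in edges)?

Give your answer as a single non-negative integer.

Answer: 3

Derivation:
Op 1: add_edge(E, A). Edges now: 1
Op 2: add_edge(E, D). Edges now: 2
Op 3: add_edge(C, E). Edges now: 3
Op 4: add_edge(A, D). Edges now: 4
Op 5: add_edge(C, F). Edges now: 5
Op 6: add_edge(B, A). Edges now: 6
Op 7: add_edge(C, D). Edges now: 7
Compute levels (Kahn BFS):
  sources (in-degree 0): B, C
  process B: level=0
    B->A: in-degree(A)=1, level(A)>=1
  process C: level=0
    C->D: in-degree(D)=2, level(D)>=1
    C->E: in-degree(E)=0, level(E)=1, enqueue
    C->F: in-degree(F)=0, level(F)=1, enqueue
  process E: level=1
    E->A: in-degree(A)=0, level(A)=2, enqueue
    E->D: in-degree(D)=1, level(D)>=2
  process F: level=1
  process A: level=2
    A->D: in-degree(D)=0, level(D)=3, enqueue
  process D: level=3
All levels: A:2, B:0, C:0, D:3, E:1, F:1
max level = 3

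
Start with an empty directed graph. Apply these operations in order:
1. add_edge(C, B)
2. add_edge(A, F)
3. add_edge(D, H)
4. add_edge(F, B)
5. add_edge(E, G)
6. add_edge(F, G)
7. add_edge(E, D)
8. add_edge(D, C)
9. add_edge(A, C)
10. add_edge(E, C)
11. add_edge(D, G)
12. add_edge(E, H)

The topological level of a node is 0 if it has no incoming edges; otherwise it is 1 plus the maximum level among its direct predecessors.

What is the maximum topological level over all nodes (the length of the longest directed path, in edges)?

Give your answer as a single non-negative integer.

Op 1: add_edge(C, B). Edges now: 1
Op 2: add_edge(A, F). Edges now: 2
Op 3: add_edge(D, H). Edges now: 3
Op 4: add_edge(F, B). Edges now: 4
Op 5: add_edge(E, G). Edges now: 5
Op 6: add_edge(F, G). Edges now: 6
Op 7: add_edge(E, D). Edges now: 7
Op 8: add_edge(D, C). Edges now: 8
Op 9: add_edge(A, C). Edges now: 9
Op 10: add_edge(E, C). Edges now: 10
Op 11: add_edge(D, G). Edges now: 11
Op 12: add_edge(E, H). Edges now: 12
Compute levels (Kahn BFS):
  sources (in-degree 0): A, E
  process A: level=0
    A->C: in-degree(C)=2, level(C)>=1
    A->F: in-degree(F)=0, level(F)=1, enqueue
  process E: level=0
    E->C: in-degree(C)=1, level(C)>=1
    E->D: in-degree(D)=0, level(D)=1, enqueue
    E->G: in-degree(G)=2, level(G)>=1
    E->H: in-degree(H)=1, level(H)>=1
  process F: level=1
    F->B: in-degree(B)=1, level(B)>=2
    F->G: in-degree(G)=1, level(G)>=2
  process D: level=1
    D->C: in-degree(C)=0, level(C)=2, enqueue
    D->G: in-degree(G)=0, level(G)=2, enqueue
    D->H: in-degree(H)=0, level(H)=2, enqueue
  process C: level=2
    C->B: in-degree(B)=0, level(B)=3, enqueue
  process G: level=2
  process H: level=2
  process B: level=3
All levels: A:0, B:3, C:2, D:1, E:0, F:1, G:2, H:2
max level = 3

Answer: 3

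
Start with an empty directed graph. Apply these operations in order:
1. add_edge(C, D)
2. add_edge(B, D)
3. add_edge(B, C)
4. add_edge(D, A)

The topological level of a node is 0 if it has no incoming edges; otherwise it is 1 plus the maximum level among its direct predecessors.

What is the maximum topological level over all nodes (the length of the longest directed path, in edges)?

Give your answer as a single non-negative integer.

Op 1: add_edge(C, D). Edges now: 1
Op 2: add_edge(B, D). Edges now: 2
Op 3: add_edge(B, C). Edges now: 3
Op 4: add_edge(D, A). Edges now: 4
Compute levels (Kahn BFS):
  sources (in-degree 0): B
  process B: level=0
    B->C: in-degree(C)=0, level(C)=1, enqueue
    B->D: in-degree(D)=1, level(D)>=1
  process C: level=1
    C->D: in-degree(D)=0, level(D)=2, enqueue
  process D: level=2
    D->A: in-degree(A)=0, level(A)=3, enqueue
  process A: level=3
All levels: A:3, B:0, C:1, D:2
max level = 3

Answer: 3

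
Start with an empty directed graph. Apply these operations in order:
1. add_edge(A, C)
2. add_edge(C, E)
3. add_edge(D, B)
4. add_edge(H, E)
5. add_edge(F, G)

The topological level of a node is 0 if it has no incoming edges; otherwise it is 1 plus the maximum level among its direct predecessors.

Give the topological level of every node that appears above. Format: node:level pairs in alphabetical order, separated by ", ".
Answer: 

Answer: A:0, B:1, C:1, D:0, E:2, F:0, G:1, H:0

Derivation:
Op 1: add_edge(A, C). Edges now: 1
Op 2: add_edge(C, E). Edges now: 2
Op 3: add_edge(D, B). Edges now: 3
Op 4: add_edge(H, E). Edges now: 4
Op 5: add_edge(F, G). Edges now: 5
Compute levels (Kahn BFS):
  sources (in-degree 0): A, D, F, H
  process A: level=0
    A->C: in-degree(C)=0, level(C)=1, enqueue
  process D: level=0
    D->B: in-degree(B)=0, level(B)=1, enqueue
  process F: level=0
    F->G: in-degree(G)=0, level(G)=1, enqueue
  process H: level=0
    H->E: in-degree(E)=1, level(E)>=1
  process C: level=1
    C->E: in-degree(E)=0, level(E)=2, enqueue
  process B: level=1
  process G: level=1
  process E: level=2
All levels: A:0, B:1, C:1, D:0, E:2, F:0, G:1, H:0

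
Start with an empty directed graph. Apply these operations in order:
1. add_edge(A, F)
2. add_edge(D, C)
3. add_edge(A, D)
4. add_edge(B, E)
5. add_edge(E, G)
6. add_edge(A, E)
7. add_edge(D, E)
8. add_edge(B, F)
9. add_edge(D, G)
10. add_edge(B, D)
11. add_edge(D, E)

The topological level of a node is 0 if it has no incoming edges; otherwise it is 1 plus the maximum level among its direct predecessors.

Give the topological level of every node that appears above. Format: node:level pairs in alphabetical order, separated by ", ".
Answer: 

Answer: A:0, B:0, C:2, D:1, E:2, F:1, G:3

Derivation:
Op 1: add_edge(A, F). Edges now: 1
Op 2: add_edge(D, C). Edges now: 2
Op 3: add_edge(A, D). Edges now: 3
Op 4: add_edge(B, E). Edges now: 4
Op 5: add_edge(E, G). Edges now: 5
Op 6: add_edge(A, E). Edges now: 6
Op 7: add_edge(D, E). Edges now: 7
Op 8: add_edge(B, F). Edges now: 8
Op 9: add_edge(D, G). Edges now: 9
Op 10: add_edge(B, D). Edges now: 10
Op 11: add_edge(D, E) (duplicate, no change). Edges now: 10
Compute levels (Kahn BFS):
  sources (in-degree 0): A, B
  process A: level=0
    A->D: in-degree(D)=1, level(D)>=1
    A->E: in-degree(E)=2, level(E)>=1
    A->F: in-degree(F)=1, level(F)>=1
  process B: level=0
    B->D: in-degree(D)=0, level(D)=1, enqueue
    B->E: in-degree(E)=1, level(E)>=1
    B->F: in-degree(F)=0, level(F)=1, enqueue
  process D: level=1
    D->C: in-degree(C)=0, level(C)=2, enqueue
    D->E: in-degree(E)=0, level(E)=2, enqueue
    D->G: in-degree(G)=1, level(G)>=2
  process F: level=1
  process C: level=2
  process E: level=2
    E->G: in-degree(G)=0, level(G)=3, enqueue
  process G: level=3
All levels: A:0, B:0, C:2, D:1, E:2, F:1, G:3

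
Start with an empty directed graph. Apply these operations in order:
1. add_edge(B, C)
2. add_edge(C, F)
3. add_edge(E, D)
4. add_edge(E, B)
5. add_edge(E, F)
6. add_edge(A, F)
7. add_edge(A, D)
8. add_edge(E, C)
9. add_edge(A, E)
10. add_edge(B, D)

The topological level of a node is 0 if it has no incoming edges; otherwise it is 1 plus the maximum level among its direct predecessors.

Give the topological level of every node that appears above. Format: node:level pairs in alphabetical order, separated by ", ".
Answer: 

Op 1: add_edge(B, C). Edges now: 1
Op 2: add_edge(C, F). Edges now: 2
Op 3: add_edge(E, D). Edges now: 3
Op 4: add_edge(E, B). Edges now: 4
Op 5: add_edge(E, F). Edges now: 5
Op 6: add_edge(A, F). Edges now: 6
Op 7: add_edge(A, D). Edges now: 7
Op 8: add_edge(E, C). Edges now: 8
Op 9: add_edge(A, E). Edges now: 9
Op 10: add_edge(B, D). Edges now: 10
Compute levels (Kahn BFS):
  sources (in-degree 0): A
  process A: level=0
    A->D: in-degree(D)=2, level(D)>=1
    A->E: in-degree(E)=0, level(E)=1, enqueue
    A->F: in-degree(F)=2, level(F)>=1
  process E: level=1
    E->B: in-degree(B)=0, level(B)=2, enqueue
    E->C: in-degree(C)=1, level(C)>=2
    E->D: in-degree(D)=1, level(D)>=2
    E->F: in-degree(F)=1, level(F)>=2
  process B: level=2
    B->C: in-degree(C)=0, level(C)=3, enqueue
    B->D: in-degree(D)=0, level(D)=3, enqueue
  process C: level=3
    C->F: in-degree(F)=0, level(F)=4, enqueue
  process D: level=3
  process F: level=4
All levels: A:0, B:2, C:3, D:3, E:1, F:4

Answer: A:0, B:2, C:3, D:3, E:1, F:4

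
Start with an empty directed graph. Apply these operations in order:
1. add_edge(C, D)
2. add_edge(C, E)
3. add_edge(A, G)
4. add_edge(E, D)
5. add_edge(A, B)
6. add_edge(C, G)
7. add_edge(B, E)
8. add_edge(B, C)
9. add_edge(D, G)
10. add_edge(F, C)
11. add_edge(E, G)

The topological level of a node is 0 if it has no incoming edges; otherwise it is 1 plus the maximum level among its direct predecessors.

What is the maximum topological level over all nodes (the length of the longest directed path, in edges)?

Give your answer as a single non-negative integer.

Op 1: add_edge(C, D). Edges now: 1
Op 2: add_edge(C, E). Edges now: 2
Op 3: add_edge(A, G). Edges now: 3
Op 4: add_edge(E, D). Edges now: 4
Op 5: add_edge(A, B). Edges now: 5
Op 6: add_edge(C, G). Edges now: 6
Op 7: add_edge(B, E). Edges now: 7
Op 8: add_edge(B, C). Edges now: 8
Op 9: add_edge(D, G). Edges now: 9
Op 10: add_edge(F, C). Edges now: 10
Op 11: add_edge(E, G). Edges now: 11
Compute levels (Kahn BFS):
  sources (in-degree 0): A, F
  process A: level=0
    A->B: in-degree(B)=0, level(B)=1, enqueue
    A->G: in-degree(G)=3, level(G)>=1
  process F: level=0
    F->C: in-degree(C)=1, level(C)>=1
  process B: level=1
    B->C: in-degree(C)=0, level(C)=2, enqueue
    B->E: in-degree(E)=1, level(E)>=2
  process C: level=2
    C->D: in-degree(D)=1, level(D)>=3
    C->E: in-degree(E)=0, level(E)=3, enqueue
    C->G: in-degree(G)=2, level(G)>=3
  process E: level=3
    E->D: in-degree(D)=0, level(D)=4, enqueue
    E->G: in-degree(G)=1, level(G)>=4
  process D: level=4
    D->G: in-degree(G)=0, level(G)=5, enqueue
  process G: level=5
All levels: A:0, B:1, C:2, D:4, E:3, F:0, G:5
max level = 5

Answer: 5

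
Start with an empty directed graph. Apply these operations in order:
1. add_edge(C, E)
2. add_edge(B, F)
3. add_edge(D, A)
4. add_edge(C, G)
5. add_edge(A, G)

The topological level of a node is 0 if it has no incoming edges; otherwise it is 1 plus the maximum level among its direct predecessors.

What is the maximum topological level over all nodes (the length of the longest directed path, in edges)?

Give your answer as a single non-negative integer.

Answer: 2

Derivation:
Op 1: add_edge(C, E). Edges now: 1
Op 2: add_edge(B, F). Edges now: 2
Op 3: add_edge(D, A). Edges now: 3
Op 4: add_edge(C, G). Edges now: 4
Op 5: add_edge(A, G). Edges now: 5
Compute levels (Kahn BFS):
  sources (in-degree 0): B, C, D
  process B: level=0
    B->F: in-degree(F)=0, level(F)=1, enqueue
  process C: level=0
    C->E: in-degree(E)=0, level(E)=1, enqueue
    C->G: in-degree(G)=1, level(G)>=1
  process D: level=0
    D->A: in-degree(A)=0, level(A)=1, enqueue
  process F: level=1
  process E: level=1
  process A: level=1
    A->G: in-degree(G)=0, level(G)=2, enqueue
  process G: level=2
All levels: A:1, B:0, C:0, D:0, E:1, F:1, G:2
max level = 2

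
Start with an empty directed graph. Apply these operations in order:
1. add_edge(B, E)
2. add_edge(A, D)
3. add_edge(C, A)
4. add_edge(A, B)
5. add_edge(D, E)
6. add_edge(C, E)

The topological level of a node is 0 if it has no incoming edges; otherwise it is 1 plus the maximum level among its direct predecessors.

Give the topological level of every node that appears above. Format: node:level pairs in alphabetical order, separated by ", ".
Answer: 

Answer: A:1, B:2, C:0, D:2, E:3

Derivation:
Op 1: add_edge(B, E). Edges now: 1
Op 2: add_edge(A, D). Edges now: 2
Op 3: add_edge(C, A). Edges now: 3
Op 4: add_edge(A, B). Edges now: 4
Op 5: add_edge(D, E). Edges now: 5
Op 6: add_edge(C, E). Edges now: 6
Compute levels (Kahn BFS):
  sources (in-degree 0): C
  process C: level=0
    C->A: in-degree(A)=0, level(A)=1, enqueue
    C->E: in-degree(E)=2, level(E)>=1
  process A: level=1
    A->B: in-degree(B)=0, level(B)=2, enqueue
    A->D: in-degree(D)=0, level(D)=2, enqueue
  process B: level=2
    B->E: in-degree(E)=1, level(E)>=3
  process D: level=2
    D->E: in-degree(E)=0, level(E)=3, enqueue
  process E: level=3
All levels: A:1, B:2, C:0, D:2, E:3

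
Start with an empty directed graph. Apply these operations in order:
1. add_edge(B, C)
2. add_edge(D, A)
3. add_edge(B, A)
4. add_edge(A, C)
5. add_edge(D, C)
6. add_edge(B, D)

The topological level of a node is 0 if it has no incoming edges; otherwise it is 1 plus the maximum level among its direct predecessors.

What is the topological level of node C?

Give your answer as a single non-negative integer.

Answer: 3

Derivation:
Op 1: add_edge(B, C). Edges now: 1
Op 2: add_edge(D, A). Edges now: 2
Op 3: add_edge(B, A). Edges now: 3
Op 4: add_edge(A, C). Edges now: 4
Op 5: add_edge(D, C). Edges now: 5
Op 6: add_edge(B, D). Edges now: 6
Compute levels (Kahn BFS):
  sources (in-degree 0): B
  process B: level=0
    B->A: in-degree(A)=1, level(A)>=1
    B->C: in-degree(C)=2, level(C)>=1
    B->D: in-degree(D)=0, level(D)=1, enqueue
  process D: level=1
    D->A: in-degree(A)=0, level(A)=2, enqueue
    D->C: in-degree(C)=1, level(C)>=2
  process A: level=2
    A->C: in-degree(C)=0, level(C)=3, enqueue
  process C: level=3
All levels: A:2, B:0, C:3, D:1
level(C) = 3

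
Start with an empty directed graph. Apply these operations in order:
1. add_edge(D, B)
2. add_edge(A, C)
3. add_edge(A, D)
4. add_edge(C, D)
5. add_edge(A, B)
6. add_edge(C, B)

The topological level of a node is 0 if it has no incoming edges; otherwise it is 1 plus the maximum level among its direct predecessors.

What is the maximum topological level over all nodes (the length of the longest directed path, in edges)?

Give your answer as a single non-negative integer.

Op 1: add_edge(D, B). Edges now: 1
Op 2: add_edge(A, C). Edges now: 2
Op 3: add_edge(A, D). Edges now: 3
Op 4: add_edge(C, D). Edges now: 4
Op 5: add_edge(A, B). Edges now: 5
Op 6: add_edge(C, B). Edges now: 6
Compute levels (Kahn BFS):
  sources (in-degree 0): A
  process A: level=0
    A->B: in-degree(B)=2, level(B)>=1
    A->C: in-degree(C)=0, level(C)=1, enqueue
    A->D: in-degree(D)=1, level(D)>=1
  process C: level=1
    C->B: in-degree(B)=1, level(B)>=2
    C->D: in-degree(D)=0, level(D)=2, enqueue
  process D: level=2
    D->B: in-degree(B)=0, level(B)=3, enqueue
  process B: level=3
All levels: A:0, B:3, C:1, D:2
max level = 3

Answer: 3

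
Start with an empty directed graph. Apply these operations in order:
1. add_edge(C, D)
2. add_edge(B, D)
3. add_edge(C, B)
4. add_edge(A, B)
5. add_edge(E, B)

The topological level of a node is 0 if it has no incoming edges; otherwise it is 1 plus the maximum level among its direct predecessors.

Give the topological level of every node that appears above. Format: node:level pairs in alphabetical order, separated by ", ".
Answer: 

Op 1: add_edge(C, D). Edges now: 1
Op 2: add_edge(B, D). Edges now: 2
Op 3: add_edge(C, B). Edges now: 3
Op 4: add_edge(A, B). Edges now: 4
Op 5: add_edge(E, B). Edges now: 5
Compute levels (Kahn BFS):
  sources (in-degree 0): A, C, E
  process A: level=0
    A->B: in-degree(B)=2, level(B)>=1
  process C: level=0
    C->B: in-degree(B)=1, level(B)>=1
    C->D: in-degree(D)=1, level(D)>=1
  process E: level=0
    E->B: in-degree(B)=0, level(B)=1, enqueue
  process B: level=1
    B->D: in-degree(D)=0, level(D)=2, enqueue
  process D: level=2
All levels: A:0, B:1, C:0, D:2, E:0

Answer: A:0, B:1, C:0, D:2, E:0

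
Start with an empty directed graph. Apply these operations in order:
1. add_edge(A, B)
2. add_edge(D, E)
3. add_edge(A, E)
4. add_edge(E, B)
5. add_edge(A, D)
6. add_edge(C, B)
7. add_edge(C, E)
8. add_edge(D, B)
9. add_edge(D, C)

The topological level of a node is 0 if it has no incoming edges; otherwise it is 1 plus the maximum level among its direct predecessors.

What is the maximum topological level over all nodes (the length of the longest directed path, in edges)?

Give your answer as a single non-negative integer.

Op 1: add_edge(A, B). Edges now: 1
Op 2: add_edge(D, E). Edges now: 2
Op 3: add_edge(A, E). Edges now: 3
Op 4: add_edge(E, B). Edges now: 4
Op 5: add_edge(A, D). Edges now: 5
Op 6: add_edge(C, B). Edges now: 6
Op 7: add_edge(C, E). Edges now: 7
Op 8: add_edge(D, B). Edges now: 8
Op 9: add_edge(D, C). Edges now: 9
Compute levels (Kahn BFS):
  sources (in-degree 0): A
  process A: level=0
    A->B: in-degree(B)=3, level(B)>=1
    A->D: in-degree(D)=0, level(D)=1, enqueue
    A->E: in-degree(E)=2, level(E)>=1
  process D: level=1
    D->B: in-degree(B)=2, level(B)>=2
    D->C: in-degree(C)=0, level(C)=2, enqueue
    D->E: in-degree(E)=1, level(E)>=2
  process C: level=2
    C->B: in-degree(B)=1, level(B)>=3
    C->E: in-degree(E)=0, level(E)=3, enqueue
  process E: level=3
    E->B: in-degree(B)=0, level(B)=4, enqueue
  process B: level=4
All levels: A:0, B:4, C:2, D:1, E:3
max level = 4

Answer: 4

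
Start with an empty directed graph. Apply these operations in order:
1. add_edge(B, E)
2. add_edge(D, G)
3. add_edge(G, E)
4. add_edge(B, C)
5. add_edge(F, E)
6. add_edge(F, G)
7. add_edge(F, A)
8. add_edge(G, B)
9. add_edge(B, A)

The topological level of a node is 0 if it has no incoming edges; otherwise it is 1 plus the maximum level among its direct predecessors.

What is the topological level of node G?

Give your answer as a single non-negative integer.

Answer: 1

Derivation:
Op 1: add_edge(B, E). Edges now: 1
Op 2: add_edge(D, G). Edges now: 2
Op 3: add_edge(G, E). Edges now: 3
Op 4: add_edge(B, C). Edges now: 4
Op 5: add_edge(F, E). Edges now: 5
Op 6: add_edge(F, G). Edges now: 6
Op 7: add_edge(F, A). Edges now: 7
Op 8: add_edge(G, B). Edges now: 8
Op 9: add_edge(B, A). Edges now: 9
Compute levels (Kahn BFS):
  sources (in-degree 0): D, F
  process D: level=0
    D->G: in-degree(G)=1, level(G)>=1
  process F: level=0
    F->A: in-degree(A)=1, level(A)>=1
    F->E: in-degree(E)=2, level(E)>=1
    F->G: in-degree(G)=0, level(G)=1, enqueue
  process G: level=1
    G->B: in-degree(B)=0, level(B)=2, enqueue
    G->E: in-degree(E)=1, level(E)>=2
  process B: level=2
    B->A: in-degree(A)=0, level(A)=3, enqueue
    B->C: in-degree(C)=0, level(C)=3, enqueue
    B->E: in-degree(E)=0, level(E)=3, enqueue
  process A: level=3
  process C: level=3
  process E: level=3
All levels: A:3, B:2, C:3, D:0, E:3, F:0, G:1
level(G) = 1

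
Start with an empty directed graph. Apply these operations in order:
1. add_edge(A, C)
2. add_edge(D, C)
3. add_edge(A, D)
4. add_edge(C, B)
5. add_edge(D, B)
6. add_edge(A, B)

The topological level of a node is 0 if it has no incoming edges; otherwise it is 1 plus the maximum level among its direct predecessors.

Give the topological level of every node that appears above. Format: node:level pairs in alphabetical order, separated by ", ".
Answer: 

Op 1: add_edge(A, C). Edges now: 1
Op 2: add_edge(D, C). Edges now: 2
Op 3: add_edge(A, D). Edges now: 3
Op 4: add_edge(C, B). Edges now: 4
Op 5: add_edge(D, B). Edges now: 5
Op 6: add_edge(A, B). Edges now: 6
Compute levels (Kahn BFS):
  sources (in-degree 0): A
  process A: level=0
    A->B: in-degree(B)=2, level(B)>=1
    A->C: in-degree(C)=1, level(C)>=1
    A->D: in-degree(D)=0, level(D)=1, enqueue
  process D: level=1
    D->B: in-degree(B)=1, level(B)>=2
    D->C: in-degree(C)=0, level(C)=2, enqueue
  process C: level=2
    C->B: in-degree(B)=0, level(B)=3, enqueue
  process B: level=3
All levels: A:0, B:3, C:2, D:1

Answer: A:0, B:3, C:2, D:1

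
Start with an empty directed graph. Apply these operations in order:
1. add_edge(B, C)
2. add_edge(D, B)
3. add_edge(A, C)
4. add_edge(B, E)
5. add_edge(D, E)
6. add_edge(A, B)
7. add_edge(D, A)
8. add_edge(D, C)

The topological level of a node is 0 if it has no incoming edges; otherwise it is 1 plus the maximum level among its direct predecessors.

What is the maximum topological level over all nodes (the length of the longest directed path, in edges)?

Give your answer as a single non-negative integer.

Answer: 3

Derivation:
Op 1: add_edge(B, C). Edges now: 1
Op 2: add_edge(D, B). Edges now: 2
Op 3: add_edge(A, C). Edges now: 3
Op 4: add_edge(B, E). Edges now: 4
Op 5: add_edge(D, E). Edges now: 5
Op 6: add_edge(A, B). Edges now: 6
Op 7: add_edge(D, A). Edges now: 7
Op 8: add_edge(D, C). Edges now: 8
Compute levels (Kahn BFS):
  sources (in-degree 0): D
  process D: level=0
    D->A: in-degree(A)=0, level(A)=1, enqueue
    D->B: in-degree(B)=1, level(B)>=1
    D->C: in-degree(C)=2, level(C)>=1
    D->E: in-degree(E)=1, level(E)>=1
  process A: level=1
    A->B: in-degree(B)=0, level(B)=2, enqueue
    A->C: in-degree(C)=1, level(C)>=2
  process B: level=2
    B->C: in-degree(C)=0, level(C)=3, enqueue
    B->E: in-degree(E)=0, level(E)=3, enqueue
  process C: level=3
  process E: level=3
All levels: A:1, B:2, C:3, D:0, E:3
max level = 3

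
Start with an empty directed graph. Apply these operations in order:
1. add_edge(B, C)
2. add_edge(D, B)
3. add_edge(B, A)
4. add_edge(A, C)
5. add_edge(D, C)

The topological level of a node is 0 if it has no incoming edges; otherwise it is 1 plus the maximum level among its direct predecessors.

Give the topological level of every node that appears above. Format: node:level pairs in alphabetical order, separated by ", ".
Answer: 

Answer: A:2, B:1, C:3, D:0

Derivation:
Op 1: add_edge(B, C). Edges now: 1
Op 2: add_edge(D, B). Edges now: 2
Op 3: add_edge(B, A). Edges now: 3
Op 4: add_edge(A, C). Edges now: 4
Op 5: add_edge(D, C). Edges now: 5
Compute levels (Kahn BFS):
  sources (in-degree 0): D
  process D: level=0
    D->B: in-degree(B)=0, level(B)=1, enqueue
    D->C: in-degree(C)=2, level(C)>=1
  process B: level=1
    B->A: in-degree(A)=0, level(A)=2, enqueue
    B->C: in-degree(C)=1, level(C)>=2
  process A: level=2
    A->C: in-degree(C)=0, level(C)=3, enqueue
  process C: level=3
All levels: A:2, B:1, C:3, D:0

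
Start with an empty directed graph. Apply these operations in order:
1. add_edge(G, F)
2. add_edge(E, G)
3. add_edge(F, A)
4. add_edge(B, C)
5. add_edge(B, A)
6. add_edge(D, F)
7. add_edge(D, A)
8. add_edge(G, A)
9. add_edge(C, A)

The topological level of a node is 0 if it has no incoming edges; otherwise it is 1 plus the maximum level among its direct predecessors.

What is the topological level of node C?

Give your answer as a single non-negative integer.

Op 1: add_edge(G, F). Edges now: 1
Op 2: add_edge(E, G). Edges now: 2
Op 3: add_edge(F, A). Edges now: 3
Op 4: add_edge(B, C). Edges now: 4
Op 5: add_edge(B, A). Edges now: 5
Op 6: add_edge(D, F). Edges now: 6
Op 7: add_edge(D, A). Edges now: 7
Op 8: add_edge(G, A). Edges now: 8
Op 9: add_edge(C, A). Edges now: 9
Compute levels (Kahn BFS):
  sources (in-degree 0): B, D, E
  process B: level=0
    B->A: in-degree(A)=4, level(A)>=1
    B->C: in-degree(C)=0, level(C)=1, enqueue
  process D: level=0
    D->A: in-degree(A)=3, level(A)>=1
    D->F: in-degree(F)=1, level(F)>=1
  process E: level=0
    E->G: in-degree(G)=0, level(G)=1, enqueue
  process C: level=1
    C->A: in-degree(A)=2, level(A)>=2
  process G: level=1
    G->A: in-degree(A)=1, level(A)>=2
    G->F: in-degree(F)=0, level(F)=2, enqueue
  process F: level=2
    F->A: in-degree(A)=0, level(A)=3, enqueue
  process A: level=3
All levels: A:3, B:0, C:1, D:0, E:0, F:2, G:1
level(C) = 1

Answer: 1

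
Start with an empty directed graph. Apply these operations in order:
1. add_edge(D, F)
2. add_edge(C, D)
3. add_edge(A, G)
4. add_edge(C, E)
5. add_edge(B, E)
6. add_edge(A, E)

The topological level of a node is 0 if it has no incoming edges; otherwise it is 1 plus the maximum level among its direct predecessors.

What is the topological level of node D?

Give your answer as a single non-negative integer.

Op 1: add_edge(D, F). Edges now: 1
Op 2: add_edge(C, D). Edges now: 2
Op 3: add_edge(A, G). Edges now: 3
Op 4: add_edge(C, E). Edges now: 4
Op 5: add_edge(B, E). Edges now: 5
Op 6: add_edge(A, E). Edges now: 6
Compute levels (Kahn BFS):
  sources (in-degree 0): A, B, C
  process A: level=0
    A->E: in-degree(E)=2, level(E)>=1
    A->G: in-degree(G)=0, level(G)=1, enqueue
  process B: level=0
    B->E: in-degree(E)=1, level(E)>=1
  process C: level=0
    C->D: in-degree(D)=0, level(D)=1, enqueue
    C->E: in-degree(E)=0, level(E)=1, enqueue
  process G: level=1
  process D: level=1
    D->F: in-degree(F)=0, level(F)=2, enqueue
  process E: level=1
  process F: level=2
All levels: A:0, B:0, C:0, D:1, E:1, F:2, G:1
level(D) = 1

Answer: 1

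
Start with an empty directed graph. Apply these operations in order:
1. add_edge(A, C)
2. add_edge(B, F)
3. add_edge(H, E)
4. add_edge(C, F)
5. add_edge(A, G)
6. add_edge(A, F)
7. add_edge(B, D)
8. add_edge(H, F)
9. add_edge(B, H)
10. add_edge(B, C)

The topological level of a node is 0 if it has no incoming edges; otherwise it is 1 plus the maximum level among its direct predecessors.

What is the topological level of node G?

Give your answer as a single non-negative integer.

Answer: 1

Derivation:
Op 1: add_edge(A, C). Edges now: 1
Op 2: add_edge(B, F). Edges now: 2
Op 3: add_edge(H, E). Edges now: 3
Op 4: add_edge(C, F). Edges now: 4
Op 5: add_edge(A, G). Edges now: 5
Op 6: add_edge(A, F). Edges now: 6
Op 7: add_edge(B, D). Edges now: 7
Op 8: add_edge(H, F). Edges now: 8
Op 9: add_edge(B, H). Edges now: 9
Op 10: add_edge(B, C). Edges now: 10
Compute levels (Kahn BFS):
  sources (in-degree 0): A, B
  process A: level=0
    A->C: in-degree(C)=1, level(C)>=1
    A->F: in-degree(F)=3, level(F)>=1
    A->G: in-degree(G)=0, level(G)=1, enqueue
  process B: level=0
    B->C: in-degree(C)=0, level(C)=1, enqueue
    B->D: in-degree(D)=0, level(D)=1, enqueue
    B->F: in-degree(F)=2, level(F)>=1
    B->H: in-degree(H)=0, level(H)=1, enqueue
  process G: level=1
  process C: level=1
    C->F: in-degree(F)=1, level(F)>=2
  process D: level=1
  process H: level=1
    H->E: in-degree(E)=0, level(E)=2, enqueue
    H->F: in-degree(F)=0, level(F)=2, enqueue
  process E: level=2
  process F: level=2
All levels: A:0, B:0, C:1, D:1, E:2, F:2, G:1, H:1
level(G) = 1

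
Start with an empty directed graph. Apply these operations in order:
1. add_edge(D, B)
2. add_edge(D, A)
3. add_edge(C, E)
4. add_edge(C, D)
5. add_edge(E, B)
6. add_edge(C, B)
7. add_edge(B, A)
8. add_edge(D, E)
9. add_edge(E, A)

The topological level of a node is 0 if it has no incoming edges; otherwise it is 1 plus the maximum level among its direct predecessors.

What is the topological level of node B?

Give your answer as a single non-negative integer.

Answer: 3

Derivation:
Op 1: add_edge(D, B). Edges now: 1
Op 2: add_edge(D, A). Edges now: 2
Op 3: add_edge(C, E). Edges now: 3
Op 4: add_edge(C, D). Edges now: 4
Op 5: add_edge(E, B). Edges now: 5
Op 6: add_edge(C, B). Edges now: 6
Op 7: add_edge(B, A). Edges now: 7
Op 8: add_edge(D, E). Edges now: 8
Op 9: add_edge(E, A). Edges now: 9
Compute levels (Kahn BFS):
  sources (in-degree 0): C
  process C: level=0
    C->B: in-degree(B)=2, level(B)>=1
    C->D: in-degree(D)=0, level(D)=1, enqueue
    C->E: in-degree(E)=1, level(E)>=1
  process D: level=1
    D->A: in-degree(A)=2, level(A)>=2
    D->B: in-degree(B)=1, level(B)>=2
    D->E: in-degree(E)=0, level(E)=2, enqueue
  process E: level=2
    E->A: in-degree(A)=1, level(A)>=3
    E->B: in-degree(B)=0, level(B)=3, enqueue
  process B: level=3
    B->A: in-degree(A)=0, level(A)=4, enqueue
  process A: level=4
All levels: A:4, B:3, C:0, D:1, E:2
level(B) = 3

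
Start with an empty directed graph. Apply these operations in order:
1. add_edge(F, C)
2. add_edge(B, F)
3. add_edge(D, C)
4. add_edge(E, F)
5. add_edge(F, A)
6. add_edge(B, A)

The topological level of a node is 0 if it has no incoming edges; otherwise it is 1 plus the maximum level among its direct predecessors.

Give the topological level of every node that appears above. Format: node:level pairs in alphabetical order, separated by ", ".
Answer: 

Op 1: add_edge(F, C). Edges now: 1
Op 2: add_edge(B, F). Edges now: 2
Op 3: add_edge(D, C). Edges now: 3
Op 4: add_edge(E, F). Edges now: 4
Op 5: add_edge(F, A). Edges now: 5
Op 6: add_edge(B, A). Edges now: 6
Compute levels (Kahn BFS):
  sources (in-degree 0): B, D, E
  process B: level=0
    B->A: in-degree(A)=1, level(A)>=1
    B->F: in-degree(F)=1, level(F)>=1
  process D: level=0
    D->C: in-degree(C)=1, level(C)>=1
  process E: level=0
    E->F: in-degree(F)=0, level(F)=1, enqueue
  process F: level=1
    F->A: in-degree(A)=0, level(A)=2, enqueue
    F->C: in-degree(C)=0, level(C)=2, enqueue
  process A: level=2
  process C: level=2
All levels: A:2, B:0, C:2, D:0, E:0, F:1

Answer: A:2, B:0, C:2, D:0, E:0, F:1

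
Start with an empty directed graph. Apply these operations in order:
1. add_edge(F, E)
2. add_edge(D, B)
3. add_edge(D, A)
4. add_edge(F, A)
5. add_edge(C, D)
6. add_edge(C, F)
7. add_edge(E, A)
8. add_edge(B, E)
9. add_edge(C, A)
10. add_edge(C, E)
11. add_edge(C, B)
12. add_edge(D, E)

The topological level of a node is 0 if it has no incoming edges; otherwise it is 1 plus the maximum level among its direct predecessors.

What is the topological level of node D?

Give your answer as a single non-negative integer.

Op 1: add_edge(F, E). Edges now: 1
Op 2: add_edge(D, B). Edges now: 2
Op 3: add_edge(D, A). Edges now: 3
Op 4: add_edge(F, A). Edges now: 4
Op 5: add_edge(C, D). Edges now: 5
Op 6: add_edge(C, F). Edges now: 6
Op 7: add_edge(E, A). Edges now: 7
Op 8: add_edge(B, E). Edges now: 8
Op 9: add_edge(C, A). Edges now: 9
Op 10: add_edge(C, E). Edges now: 10
Op 11: add_edge(C, B). Edges now: 11
Op 12: add_edge(D, E). Edges now: 12
Compute levels (Kahn BFS):
  sources (in-degree 0): C
  process C: level=0
    C->A: in-degree(A)=3, level(A)>=1
    C->B: in-degree(B)=1, level(B)>=1
    C->D: in-degree(D)=0, level(D)=1, enqueue
    C->E: in-degree(E)=3, level(E)>=1
    C->F: in-degree(F)=0, level(F)=1, enqueue
  process D: level=1
    D->A: in-degree(A)=2, level(A)>=2
    D->B: in-degree(B)=0, level(B)=2, enqueue
    D->E: in-degree(E)=2, level(E)>=2
  process F: level=1
    F->A: in-degree(A)=1, level(A)>=2
    F->E: in-degree(E)=1, level(E)>=2
  process B: level=2
    B->E: in-degree(E)=0, level(E)=3, enqueue
  process E: level=3
    E->A: in-degree(A)=0, level(A)=4, enqueue
  process A: level=4
All levels: A:4, B:2, C:0, D:1, E:3, F:1
level(D) = 1

Answer: 1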